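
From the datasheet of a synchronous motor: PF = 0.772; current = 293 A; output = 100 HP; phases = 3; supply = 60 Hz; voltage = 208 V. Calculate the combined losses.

P_in = √3·V·I·cosφ = 1.732×208×293×0.772 = 81488 W
P_out = 100×746 = 74600 W
Losses = P_in − P_out = 81488 − 74600 = 6888 W

6890 W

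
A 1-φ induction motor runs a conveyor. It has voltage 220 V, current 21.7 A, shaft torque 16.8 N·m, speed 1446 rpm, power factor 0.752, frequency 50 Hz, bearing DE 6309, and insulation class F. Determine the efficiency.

70.9 %

ω = 2π × 1446/60 = 151.4 rad/s; P_out = τω = 16.8 × 151.4 = 2544 W
P_in = V·I·cosφ = 220 × 21.7 × 0.752 = 3590 W
η = P_out / P_in = 2544 / 3590 = 0.709 = 70.9%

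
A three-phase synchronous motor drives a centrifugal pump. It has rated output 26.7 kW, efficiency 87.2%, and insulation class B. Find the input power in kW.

P_out = 26700 W
P_in = P_out/η = 26700/0.872 = 30619 W = 30.6 kW

30.6 kW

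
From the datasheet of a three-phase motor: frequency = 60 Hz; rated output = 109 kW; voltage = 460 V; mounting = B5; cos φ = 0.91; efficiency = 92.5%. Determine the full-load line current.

163 A

P_out = 109 kW = 109000 W
P_in = P_out / η = 109000 / 0.925 = 117838 W
I_L = P_in / (√3·V_L·cosφ) = 117838 / (1.732 × 460 × 0.91) = 163 A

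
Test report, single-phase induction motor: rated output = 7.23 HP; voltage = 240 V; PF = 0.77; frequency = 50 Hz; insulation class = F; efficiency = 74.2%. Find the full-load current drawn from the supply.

39.3 A

P_out = 7.23 × 746 = 5394 W
P_in = P_out / η = 5394 / 0.742 = 7270 W
I = P_in / (V·cosφ) = 7270 / (240 × 0.77) = 39.3 A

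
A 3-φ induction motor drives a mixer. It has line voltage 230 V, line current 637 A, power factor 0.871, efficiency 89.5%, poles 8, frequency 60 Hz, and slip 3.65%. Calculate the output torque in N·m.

2180 N·m

P_in = √3·V·I·cosφ = 1.732 × 230 × 637 × 0.871 = 221021 W
P_out = η·P_in = 0.895 × 221021 = 197814 W
n_s = 120×60/8 = 900 rpm; n = 900×(1−0.0365) = 867 rpm
ω = 2π×867/60 = 90.79 rad/s
τ = P_out/ω = 197814/90.79 = 2180 N·m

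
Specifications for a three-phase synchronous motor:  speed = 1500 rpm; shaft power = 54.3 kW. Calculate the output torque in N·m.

ω = 2π × 1500/60 = 157.1 rad/s
τ = P/ω = 54300/157.1 = 346 N·m

346 N·m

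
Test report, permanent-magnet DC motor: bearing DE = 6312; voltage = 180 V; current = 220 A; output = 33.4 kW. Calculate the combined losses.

6200 W

P_in = V·I = 180×220 = 39600 W
P_out = 33400 W
Losses = P_in − P_out = 39600 − 33400 = 6200 W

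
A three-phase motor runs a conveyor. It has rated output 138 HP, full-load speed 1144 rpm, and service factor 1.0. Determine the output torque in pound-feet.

P_out = 138 × 746 = 102948 W
ω = 2π × 1144/60 = 119.8 rad/s
τ = P_out/ω = 102948/119.8 = 859.3 N·m
In lb·ft: 859.3/1.356 = 634 lb·ft

634 lb·ft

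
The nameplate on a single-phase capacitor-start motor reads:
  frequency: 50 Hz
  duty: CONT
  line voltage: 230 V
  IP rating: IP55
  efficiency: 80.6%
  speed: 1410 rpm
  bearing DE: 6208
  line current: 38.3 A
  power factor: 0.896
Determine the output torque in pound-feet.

P_in = V·I·cosφ = 230 × 38.3 × 0.896 = 7893 W
P_out = η·P_in = 0.806 × 7893 = 6362 W
n = 1410 rpm
ω = 2π×1410/60 = 147.7 rad/s
τ = P_out/ω = 6362/147.7 = 43.07 N·m
In lb·ft: 43.07/1.356 = 31.8 lb·ft

31.8 lb·ft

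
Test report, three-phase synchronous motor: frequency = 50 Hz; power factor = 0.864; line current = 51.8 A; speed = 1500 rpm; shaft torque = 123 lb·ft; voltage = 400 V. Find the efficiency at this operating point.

τ = 123 lb·ft × 1.356 = 166.8 N·m
ω = 2π × 1500/60 = 157.1 rad/s; P_out = τω = 166.8 × 157.1 = 26204 W
P_in = √3·V_L·I_L·cosφ = 1.732 × 400 × 51.8 × 0.864 = 31006 W
η = P_out / P_in = 26204 / 31006 = 0.845 = 84.5%

84.5 %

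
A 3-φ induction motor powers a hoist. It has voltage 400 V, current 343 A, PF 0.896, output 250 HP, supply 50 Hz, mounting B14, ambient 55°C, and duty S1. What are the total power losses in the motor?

26.4 kW

P_in = √3·V·I·cosφ = 1.732×400×343×0.896 = 212917 W
P_out = 250×746 = 186500 W
Losses = P_in − P_out = 212917 − 186500 = 26417 W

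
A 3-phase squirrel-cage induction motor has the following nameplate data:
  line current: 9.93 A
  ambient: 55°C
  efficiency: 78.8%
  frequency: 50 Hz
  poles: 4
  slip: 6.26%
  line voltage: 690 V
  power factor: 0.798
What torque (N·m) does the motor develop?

P_in = √3·V·I·cosφ = 1.732 × 690 × 9.93 × 0.798 = 9470 W
P_out = η·P_in = 0.788 × 9470 = 7462 W
n_s = 120×50/4 = 1500 rpm; n = 1500×(1−0.0626) = 1406 rpm
ω = 2π×1406/60 = 147.2 rad/s
τ = P_out/ω = 7462/147.2 = 50.7 N·m

50.7 N·m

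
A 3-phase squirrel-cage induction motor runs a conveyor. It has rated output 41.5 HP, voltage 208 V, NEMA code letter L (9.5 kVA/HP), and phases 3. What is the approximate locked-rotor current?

1090 A

S_LR = 9.5 × 41.5 = 394.25 kVA
I_LR = S_LR/(√3·V_L) = 394250/(1.732×208) = 1090 A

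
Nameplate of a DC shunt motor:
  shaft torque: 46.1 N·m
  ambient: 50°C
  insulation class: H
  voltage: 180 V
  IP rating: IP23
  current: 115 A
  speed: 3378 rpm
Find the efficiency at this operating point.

78.8 %

ω = 2π × 3378/60 = 353.7 rad/s; P_out = τω = 46.1 × 353.7 = 16306 W
P_in = V·I = 180 × 115 = 20700 W
η = P_out / P_in = 16306 / 20700 = 0.788 = 78.8%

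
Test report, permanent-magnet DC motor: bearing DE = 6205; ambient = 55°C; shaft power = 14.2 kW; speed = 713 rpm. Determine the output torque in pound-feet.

ω = 2π × 713/60 = 74.67 rad/s
τ = P/ω = 14200/74.67 = 190.2 N·m
In lb·ft: 190.2/1.356 = 140 lb·ft

140 lb·ft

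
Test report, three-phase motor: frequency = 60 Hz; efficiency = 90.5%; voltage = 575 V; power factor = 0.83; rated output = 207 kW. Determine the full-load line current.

P_out = 207 kW = 207000 W
P_in = P_out / η = 207000 / 0.905 = 228729 W
I_L = P_in / (√3·V_L·cosφ) = 228729 / (1.732 × 575 × 0.83) = 277 A

277 A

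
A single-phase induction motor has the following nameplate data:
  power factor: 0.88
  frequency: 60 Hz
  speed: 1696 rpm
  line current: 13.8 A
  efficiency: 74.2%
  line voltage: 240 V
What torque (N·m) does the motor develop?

12.2 N·m

P_in = V·I·cosφ = 240 × 13.8 × 0.88 = 2915 W
P_out = η·P_in = 0.742 × 2915 = 2163 W
n = 1696 rpm
ω = 2π×1696/60 = 177.6 rad/s
τ = P_out/ω = 2163/177.6 = 12.2 N·m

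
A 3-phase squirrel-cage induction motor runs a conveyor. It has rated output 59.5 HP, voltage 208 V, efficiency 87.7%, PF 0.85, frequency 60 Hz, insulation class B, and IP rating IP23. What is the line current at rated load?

P_out = 59.5 × 746 = 44387 W
P_in = P_out / η = 44387 / 0.877 = 50612 W
I_L = P_in / (√3·V_L·cosφ) = 50612 / (1.732 × 208 × 0.85) = 165 A

165 A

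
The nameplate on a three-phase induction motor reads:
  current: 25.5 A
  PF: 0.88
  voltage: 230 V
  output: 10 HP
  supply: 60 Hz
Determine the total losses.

1.48 kW

P_in = √3·V·I·cosφ = 1.732×230×25.5×0.88 = 8939 W
P_out = 10×746 = 7460 W
Losses = P_in − P_out = 8939 − 7460 = 1479 W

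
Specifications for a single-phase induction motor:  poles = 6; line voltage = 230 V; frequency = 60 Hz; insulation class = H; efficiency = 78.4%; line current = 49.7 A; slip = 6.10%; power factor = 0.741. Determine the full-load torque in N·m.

P_in = V·I·cosφ = 230 × 49.7 × 0.741 = 8470 W
P_out = η·P_in = 0.784 × 8470 = 6640 W
n_s = 120×60/6 = 1200 rpm; n = 1200×(1−0.061) = 1127 rpm
ω = 2π×1127/60 = 118 rad/s
τ = P_out/ω = 6640/118 = 56.3 N·m

56.3 N·m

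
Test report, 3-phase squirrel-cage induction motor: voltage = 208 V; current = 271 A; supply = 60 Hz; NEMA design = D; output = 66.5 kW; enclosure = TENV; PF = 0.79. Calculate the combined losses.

P_in = √3·V·I·cosφ = 1.732×208×271×0.79 = 77127 W
P_out = 66500 W
Losses = P_in − P_out = 77127 − 66500 = 10627 W

10.6 kW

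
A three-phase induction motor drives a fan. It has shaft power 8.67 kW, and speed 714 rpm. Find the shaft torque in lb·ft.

85.5 lb·ft

ω = 2π × 714/60 = 74.77 rad/s
τ = P/ω = 8670/74.77 = 116 N·m
In lb·ft: 116/1.356 = 85.5 lb·ft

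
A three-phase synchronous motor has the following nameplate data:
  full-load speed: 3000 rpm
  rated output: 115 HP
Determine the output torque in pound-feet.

P_out = 115 × 746 = 85790 W
ω = 2π × 3000/60 = 314.2 rad/s
τ = P_out/ω = 85790/314.2 = 273 N·m
In lb·ft: 273/1.356 = 201 lb·ft

201 lb·ft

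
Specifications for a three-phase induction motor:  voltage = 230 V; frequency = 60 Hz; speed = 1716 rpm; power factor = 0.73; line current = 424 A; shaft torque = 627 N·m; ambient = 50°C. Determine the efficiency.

91.4 %

ω = 2π × 1716/60 = 179.7 rad/s; P_out = τω = 627 × 179.7 = 112672 W
P_in = √3·V_L·I_L·cosφ = 1.732 × 230 × 424 × 0.73 = 123300 W
η = P_out / P_in = 112672 / 123300 = 0.914 = 91.4%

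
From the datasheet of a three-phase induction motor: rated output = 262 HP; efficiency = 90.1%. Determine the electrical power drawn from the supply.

P_out = 262 × 746 = 195452 W
P_in = P_out/η = 195452/0.901 = 216928 W = 217 kW

217 kW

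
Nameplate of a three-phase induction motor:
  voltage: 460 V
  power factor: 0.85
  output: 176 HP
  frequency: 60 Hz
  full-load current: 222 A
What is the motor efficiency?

P_out = 176 × 746 = 131296 W
P_in = √3·V_L·I_L·cosφ = 1.732 × 460 × 222 × 0.85 = 150341 W
η = P_out / P_in = 131296 / 150341 = 0.873 = 87.3%

87.3 %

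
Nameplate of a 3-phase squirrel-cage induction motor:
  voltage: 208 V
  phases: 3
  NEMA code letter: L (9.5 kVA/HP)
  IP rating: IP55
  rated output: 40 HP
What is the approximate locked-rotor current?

S_LR = 9.5 × 40 = 380 kVA
I_LR = S_LR/(√3·V_L) = 380000/(1.732×208) = 1050 A

1050 A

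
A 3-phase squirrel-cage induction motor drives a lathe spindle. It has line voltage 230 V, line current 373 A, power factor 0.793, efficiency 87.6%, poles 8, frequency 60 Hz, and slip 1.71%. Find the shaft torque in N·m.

1110 N·m

P_in = √3·V·I·cosφ = 1.732 × 230 × 373 × 0.793 = 117831 W
P_out = η·P_in = 0.876 × 117831 = 103220 W
n_s = 120×60/8 = 900 rpm; n = 900×(1−0.0171) = 885 rpm
ω = 2π×885/60 = 92.68 rad/s
τ = P_out/ω = 103220/92.68 = 1110 N·m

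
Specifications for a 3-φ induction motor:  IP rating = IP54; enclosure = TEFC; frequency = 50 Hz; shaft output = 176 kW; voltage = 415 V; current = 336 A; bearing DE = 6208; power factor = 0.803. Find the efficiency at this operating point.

90.8 %

P_out = 176 kW = 176000 W
P_in = √3·V_L·I_L·cosφ = 1.732 × 415 × 336 × 0.803 = 193933 W
η = P_out / P_in = 176000 / 193933 = 0.908 = 90.8%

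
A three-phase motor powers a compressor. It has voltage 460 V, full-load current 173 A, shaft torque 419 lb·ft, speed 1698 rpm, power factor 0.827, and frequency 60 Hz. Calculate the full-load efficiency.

τ = 419 lb·ft × 1.356 = 568.2 N·m
ω = 2π × 1698/60 = 177.8 rad/s; P_out = τω = 568.2 × 177.8 = 101026 W
P_in = √3·V_L·I_L·cosφ = 1.732 × 460 × 173 × 0.827 = 113988 W
η = P_out / P_in = 101026 / 113988 = 0.886 = 88.6%

88.6 %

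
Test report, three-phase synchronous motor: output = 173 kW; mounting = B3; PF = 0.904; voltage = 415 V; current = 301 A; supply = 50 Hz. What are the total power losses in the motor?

P_in = √3·V·I·cosφ = 1.732×415×301×0.904 = 195583 W
P_out = 173000 W
Losses = P_in − P_out = 195583 − 173000 = 22583 W

22.6 kW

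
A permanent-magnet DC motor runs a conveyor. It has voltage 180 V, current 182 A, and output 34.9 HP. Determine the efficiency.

P_out = 34.9 × 746 = 26035 W
P_in = V·I = 180 × 182 = 32760 W
η = P_out / P_in = 26035 / 32760 = 0.795 = 79.5%

79.5 %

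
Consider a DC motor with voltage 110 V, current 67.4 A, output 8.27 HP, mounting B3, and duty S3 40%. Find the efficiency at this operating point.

P_out = 8.27 × 746 = 6169 W
P_in = V·I = 110 × 67.4 = 7414 W
η = P_out / P_in = 6169 / 7414 = 0.832 = 83.2%

83.2 %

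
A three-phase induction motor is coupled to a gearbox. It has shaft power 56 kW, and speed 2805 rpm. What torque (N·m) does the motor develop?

191 N·m

ω = 2π × 2805/60 = 293.7 rad/s
τ = P/ω = 56000/293.7 = 191 N·m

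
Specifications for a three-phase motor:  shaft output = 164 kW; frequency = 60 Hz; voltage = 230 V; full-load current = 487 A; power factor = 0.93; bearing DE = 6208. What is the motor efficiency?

90.9 %

P_out = 164 kW = 164000 W
P_in = √3·V_L·I_L·cosφ = 1.732 × 230 × 487 × 0.93 = 180421 W
η = P_out / P_in = 164000 / 180421 = 0.909 = 90.9%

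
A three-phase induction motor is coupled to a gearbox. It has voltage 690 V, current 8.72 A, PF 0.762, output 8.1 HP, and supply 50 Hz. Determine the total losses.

P_in = √3·V·I·cosφ = 1.732×690×8.72×0.762 = 7941 W
P_out = 8.1×746 = 6043 W
Losses = P_in − P_out = 7941 − 6043 = 1898 W

1900 W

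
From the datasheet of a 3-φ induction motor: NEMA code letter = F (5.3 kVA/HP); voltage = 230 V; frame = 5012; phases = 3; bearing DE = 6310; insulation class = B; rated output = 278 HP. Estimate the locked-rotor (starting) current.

3700 A

S_LR = 5.3 × 278 = 1473.4 kVA
I_LR = S_LR/(√3·V_L) = 1473400/(1.732×230) = 3700 A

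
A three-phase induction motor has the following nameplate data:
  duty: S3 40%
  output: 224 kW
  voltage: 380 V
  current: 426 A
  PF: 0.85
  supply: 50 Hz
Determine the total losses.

14300 W

P_in = √3·V·I·cosφ = 1.732×380×426×0.85 = 238320 W
P_out = 224000 W
Losses = P_in − P_out = 238320 − 224000 = 14320 W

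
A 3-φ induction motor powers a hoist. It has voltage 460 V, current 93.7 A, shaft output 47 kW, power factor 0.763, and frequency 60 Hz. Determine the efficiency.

82.5 %

P_out = 47 kW = 47000 W
P_in = √3·V_L·I_L·cosφ = 1.732 × 460 × 93.7 × 0.763 = 56960 W
η = P_out / P_in = 47000 / 56960 = 0.825 = 82.5%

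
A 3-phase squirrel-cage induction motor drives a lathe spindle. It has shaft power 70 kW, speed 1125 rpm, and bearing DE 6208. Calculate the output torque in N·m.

ω = 2π × 1125/60 = 117.8 rad/s
τ = P/ω = 70000/117.8 = 594 N·m

594 N·m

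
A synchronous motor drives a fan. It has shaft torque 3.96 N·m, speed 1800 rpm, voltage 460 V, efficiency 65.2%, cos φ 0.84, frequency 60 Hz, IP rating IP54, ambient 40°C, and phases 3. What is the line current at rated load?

ω = 2π×1800/60 = 188.5 rad/s; P_out = τω = 3.96 × 188.5 = 746 W
P_in = P_out / η = 746 / 0.652 = 1144 W
I_L = P_in / (√3·V_L·cosφ) = 1144 / (1.732 × 460 × 0.84) = 1.71 A

1.71 A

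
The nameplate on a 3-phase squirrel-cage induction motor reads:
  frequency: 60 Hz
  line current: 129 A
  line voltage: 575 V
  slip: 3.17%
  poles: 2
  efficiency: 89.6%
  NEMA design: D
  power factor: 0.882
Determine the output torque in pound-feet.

205 lb·ft

P_in = √3·V·I·cosφ = 1.732 × 575 × 129 × 0.882 = 113312 W
P_out = η·P_in = 0.896 × 113312 = 101528 W
n_s = 120×60/2 = 3600 rpm; n = 3600×(1−0.0317) = 3486 rpm
ω = 2π×3486/60 = 365.1 rad/s
τ = P_out/ω = 101528/365.1 = 278.1 N·m
In lb·ft: 278.1/1.356 = 205 lb·ft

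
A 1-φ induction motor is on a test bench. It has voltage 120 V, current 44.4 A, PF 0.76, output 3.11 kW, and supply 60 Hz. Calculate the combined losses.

939 W

P_in = V·I·cosφ = 120×44.4×0.76 = 4049 W
P_out = 3110 W
Losses = P_in − P_out = 4049 − 3110 = 939 W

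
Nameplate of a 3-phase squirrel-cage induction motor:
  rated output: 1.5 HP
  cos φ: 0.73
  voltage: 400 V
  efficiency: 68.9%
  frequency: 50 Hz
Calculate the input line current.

3.21 A

P_out = 1.5 × 746 = 1119 W
P_in = P_out / η = 1119 / 0.689 = 1624 W
I_L = P_in / (√3·V_L·cosφ) = 1624 / (1.732 × 400 × 0.73) = 3.21 A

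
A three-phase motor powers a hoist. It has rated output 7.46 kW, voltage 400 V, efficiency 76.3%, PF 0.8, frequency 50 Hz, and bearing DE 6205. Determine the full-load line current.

17.6 A

P_out = 7.46 kW = 7460 W
P_in = P_out / η = 7460 / 0.763 = 9777 W
I_L = P_in / (√3·V_L·cosφ) = 9777 / (1.732 × 400 × 0.8) = 17.6 A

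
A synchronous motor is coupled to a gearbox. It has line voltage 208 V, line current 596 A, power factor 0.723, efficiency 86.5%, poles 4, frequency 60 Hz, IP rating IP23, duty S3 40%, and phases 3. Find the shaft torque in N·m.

712 N·m

P_in = √3·V·I·cosφ = 1.732 × 208 × 596 × 0.723 = 155237 W
P_out = η·P_in = 0.865 × 155237 = 134280 W
n = n_s = 120×60/4 = 1800 rpm (synchronous)
ω = 2π×1800/60 = 188.5 rad/s
τ = P_out/ω = 134280/188.5 = 712 N·m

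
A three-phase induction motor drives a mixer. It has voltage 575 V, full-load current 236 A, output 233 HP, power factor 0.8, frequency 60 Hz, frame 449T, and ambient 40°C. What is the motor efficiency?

92.4 %

P_out = 233 × 746 = 173818 W
P_in = √3·V_L·I_L·cosφ = 1.732 × 575 × 236 × 0.8 = 188026 W
η = P_out / P_in = 173818 / 188026 = 0.924 = 92.4%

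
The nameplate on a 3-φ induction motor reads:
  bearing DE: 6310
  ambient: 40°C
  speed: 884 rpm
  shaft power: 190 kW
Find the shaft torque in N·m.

2050 N·m

ω = 2π × 884/60 = 92.57 rad/s
τ = P/ω = 190000/92.57 = 2050 N·m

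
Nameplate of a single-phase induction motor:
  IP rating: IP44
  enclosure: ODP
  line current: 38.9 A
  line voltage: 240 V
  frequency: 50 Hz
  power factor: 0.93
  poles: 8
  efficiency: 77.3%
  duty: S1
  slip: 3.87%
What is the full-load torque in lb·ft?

P_in = V·I·cosφ = 240 × 38.9 × 0.93 = 8682 W
P_out = η·P_in = 0.773 × 8682 = 6711 W
n_s = 120×50/8 = 750 rpm; n = 750×(1−0.0387) = 721 rpm
ω = 2π×721/60 = 75.5 rad/s
τ = P_out/ω = 6711/75.5 = 88.89 N·m
In lb·ft: 88.89/1.356 = 65.6 lb·ft

65.6 lb·ft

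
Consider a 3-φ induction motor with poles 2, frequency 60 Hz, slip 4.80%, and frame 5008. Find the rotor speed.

3427 rpm

n_s = 120f/p = 120×60/2 = 3600 rpm
n = n_s(1 − s) = 3600 × (1 − 0.048) = 3427 rpm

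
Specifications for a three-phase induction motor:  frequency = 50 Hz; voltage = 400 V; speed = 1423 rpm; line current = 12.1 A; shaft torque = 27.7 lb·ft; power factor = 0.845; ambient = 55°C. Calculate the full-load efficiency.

τ = 27.7 lb·ft × 1.356 = 37.56 N·m
ω = 2π × 1423/60 = 149 rad/s; P_out = τω = 37.56 × 149 = 5596 W
P_in = √3·V_L·I_L·cosφ = 1.732 × 400 × 12.1 × 0.845 = 7084 W
η = P_out / P_in = 5596 / 7084 = 0.790 = 79.0%

79.0 %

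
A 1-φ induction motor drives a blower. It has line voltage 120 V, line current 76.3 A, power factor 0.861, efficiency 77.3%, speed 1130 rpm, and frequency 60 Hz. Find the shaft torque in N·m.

51.5 N·m

P_in = V·I·cosφ = 120 × 76.3 × 0.861 = 7883 W
P_out = η·P_in = 0.773 × 7883 = 6094 W
n = 1130 rpm
ω = 2π×1130/60 = 118.3 rad/s
τ = P_out/ω = 6094/118.3 = 51.5 N·m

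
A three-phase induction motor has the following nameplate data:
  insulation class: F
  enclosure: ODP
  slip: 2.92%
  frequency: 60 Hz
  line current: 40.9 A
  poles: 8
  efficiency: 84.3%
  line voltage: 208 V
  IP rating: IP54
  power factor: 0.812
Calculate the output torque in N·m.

P_in = √3·V·I·cosφ = 1.732 × 208 × 40.9 × 0.812 = 11964 W
P_out = η·P_in = 0.843 × 11964 = 10086 W
n_s = 120×60/8 = 900 rpm; n = 900×(1−0.0292) = 874 rpm
ω = 2π×874/60 = 91.53 rad/s
τ = P_out/ω = 10086/91.53 = 110 N·m

110 N·m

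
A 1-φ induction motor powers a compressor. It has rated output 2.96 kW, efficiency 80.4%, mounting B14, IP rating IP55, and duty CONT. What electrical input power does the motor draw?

3.68 kW

P_out = 2960 W
P_in = P_out/η = 2960/0.804 = 3682 W = 3.68 kW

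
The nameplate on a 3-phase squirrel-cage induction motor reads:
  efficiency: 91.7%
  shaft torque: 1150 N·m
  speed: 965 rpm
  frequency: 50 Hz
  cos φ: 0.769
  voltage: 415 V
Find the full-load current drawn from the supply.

229 A

ω = 2π×965/60 = 101.1 rad/s; P_out = τω = 1150 × 101.1 = 116265 W
P_in = P_out / η = 116265 / 0.917 = 126788 W
I_L = P_in / (√3·V_L·cosφ) = 126788 / (1.732 × 415 × 0.769) = 229 A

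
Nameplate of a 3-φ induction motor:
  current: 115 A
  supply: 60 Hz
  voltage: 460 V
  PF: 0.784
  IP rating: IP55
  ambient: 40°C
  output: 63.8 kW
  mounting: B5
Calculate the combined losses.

8.03 kW

P_in = √3·V·I·cosφ = 1.732×460×115×0.784 = 71832 W
P_out = 63800 W
Losses = P_in − P_out = 71832 − 63800 = 8032 W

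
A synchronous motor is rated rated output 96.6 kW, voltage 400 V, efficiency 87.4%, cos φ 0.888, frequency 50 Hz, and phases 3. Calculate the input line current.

180 A

P_out = 96.6 kW = 96600 W
P_in = P_out / η = 96600 / 0.874 = 110526 W
I_L = P_in / (√3·V_L·cosφ) = 110526 / (1.732 × 400 × 0.888) = 180 A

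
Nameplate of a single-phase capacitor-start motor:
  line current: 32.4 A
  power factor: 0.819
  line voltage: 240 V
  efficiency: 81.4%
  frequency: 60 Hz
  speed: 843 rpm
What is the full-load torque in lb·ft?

P_in = V·I·cosφ = 240 × 32.4 × 0.819 = 6369 W
P_out = η·P_in = 0.814 × 6369 = 5184 W
n = 843 rpm
ω = 2π×843/60 = 88.28 rad/s
τ = P_out/ω = 5184/88.28 = 58.72 N·m
In lb·ft: 58.72/1.356 = 43.3 lb·ft

43.3 lb·ft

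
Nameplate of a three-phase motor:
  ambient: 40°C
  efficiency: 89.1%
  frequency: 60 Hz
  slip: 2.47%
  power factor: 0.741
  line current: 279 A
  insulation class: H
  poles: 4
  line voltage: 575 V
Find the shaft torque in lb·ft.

736 lb·ft

P_in = √3·V·I·cosφ = 1.732 × 575 × 279 × 0.741 = 205891 W
P_out = η·P_in = 0.891 × 205891 = 183449 W
n_s = 120×60/4 = 1800 rpm; n = 1800×(1−0.0247) = 1756 rpm
ω = 2π×1756/60 = 183.9 rad/s
τ = P_out/ω = 183449/183.9 = 997.5 N·m
In lb·ft: 997.5/1.356 = 736 lb·ft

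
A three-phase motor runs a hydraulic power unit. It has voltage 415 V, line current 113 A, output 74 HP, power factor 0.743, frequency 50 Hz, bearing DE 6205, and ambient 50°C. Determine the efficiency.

91.5 %

P_out = 74 × 746 = 55204 W
P_in = √3·V_L·I_L·cosφ = 1.732 × 415 × 113 × 0.743 = 60348 W
η = P_out / P_in = 55204 / 60348 = 0.915 = 91.5%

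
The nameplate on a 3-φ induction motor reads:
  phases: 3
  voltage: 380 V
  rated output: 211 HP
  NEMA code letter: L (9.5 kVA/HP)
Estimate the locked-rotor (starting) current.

S_LR = 9.5 × 211 = 2004.5 kVA
I_LR = S_LR/(√3·V_L) = 2004500/(1.732×380) = 3050 A

3050 A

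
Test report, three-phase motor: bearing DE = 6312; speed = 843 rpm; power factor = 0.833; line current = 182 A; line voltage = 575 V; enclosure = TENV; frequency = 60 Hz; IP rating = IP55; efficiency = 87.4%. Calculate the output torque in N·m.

1490 N·m

P_in = √3·V·I·cosφ = 1.732 × 575 × 182 × 0.833 = 150984 W
P_out = η·P_in = 0.874 × 150984 = 131960 W
n = 843 rpm
ω = 2π×843/60 = 88.28 rad/s
τ = P_out/ω = 131960/88.28 = 1490 N·m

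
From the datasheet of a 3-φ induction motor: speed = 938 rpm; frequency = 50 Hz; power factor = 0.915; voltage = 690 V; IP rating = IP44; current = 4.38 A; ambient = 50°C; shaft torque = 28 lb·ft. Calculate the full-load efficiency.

τ = 28 lb·ft × 1.356 = 37.97 N·m
ω = 2π × 938/60 = 98.23 rad/s; P_out = τω = 37.97 × 98.23 = 3730 W
P_in = √3·V_L·I_L·cosφ = 1.732 × 690 × 4.38 × 0.915 = 4790 W
η = P_out / P_in = 3730 / 4790 = 0.779 = 77.9%

77.9 %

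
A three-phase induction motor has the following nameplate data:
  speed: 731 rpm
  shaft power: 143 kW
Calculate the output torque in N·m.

1870 N·m

ω = 2π × 731/60 = 76.55 rad/s
τ = P/ω = 143000/76.55 = 1870 N·m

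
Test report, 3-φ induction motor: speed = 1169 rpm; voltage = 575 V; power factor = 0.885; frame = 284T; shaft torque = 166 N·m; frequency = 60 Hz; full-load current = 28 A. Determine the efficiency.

ω = 2π × 1169/60 = 122.4 rad/s; P_out = τω = 166 × 122.4 = 20318 W
P_in = √3·V_L·I_L·cosφ = 1.732 × 575 × 28 × 0.885 = 24678 W
η = P_out / P_in = 20318 / 24678 = 0.823 = 82.3%

82.3 %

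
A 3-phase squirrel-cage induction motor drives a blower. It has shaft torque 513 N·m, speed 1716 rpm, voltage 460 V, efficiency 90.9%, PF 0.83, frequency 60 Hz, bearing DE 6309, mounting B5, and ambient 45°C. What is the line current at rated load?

153 A

ω = 2π×1716/60 = 179.7 rad/s; P_out = τω = 513 × 179.7 = 92186 W
P_in = P_out / η = 92186 / 0.909 = 101415 W
I_L = P_in / (√3·V_L·cosφ) = 101415 / (1.732 × 460 × 0.83) = 153 A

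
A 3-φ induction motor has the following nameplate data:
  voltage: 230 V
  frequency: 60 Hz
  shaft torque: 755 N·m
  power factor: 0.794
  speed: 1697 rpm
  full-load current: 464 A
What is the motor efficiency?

91.4 %

ω = 2π × 1697/60 = 177.7 rad/s; P_out = τω = 755 × 177.7 = 134164 W
P_in = √3·V_L·I_L·cosφ = 1.732 × 230 × 464 × 0.794 = 146762 W
η = P_out / P_in = 134164 / 146762 = 0.914 = 91.4%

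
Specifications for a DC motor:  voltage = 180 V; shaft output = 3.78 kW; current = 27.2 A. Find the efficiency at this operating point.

P_out = 3.78 kW = 3780 W
P_in = V·I = 180 × 27.2 = 4896 W
η = P_out / P_in = 3780 / 4896 = 0.772 = 77.2%

77.2 %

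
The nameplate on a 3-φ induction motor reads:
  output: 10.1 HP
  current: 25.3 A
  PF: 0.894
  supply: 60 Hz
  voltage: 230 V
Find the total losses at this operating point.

P_in = √3·V·I·cosφ = 1.732×230×25.3×0.894 = 9010 W
P_out = 10.1×746 = 7535 W
Losses = P_in − P_out = 9010 − 7535 = 1475 W

1.48 kW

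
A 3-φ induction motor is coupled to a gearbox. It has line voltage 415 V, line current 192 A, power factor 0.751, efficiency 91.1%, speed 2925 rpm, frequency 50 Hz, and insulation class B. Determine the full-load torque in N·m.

P_in = √3·V·I·cosφ = 1.732 × 415 × 192 × 0.751 = 103642 W
P_out = η·P_in = 0.911 × 103642 = 94418 W
n = 2925 rpm
ω = 2π×2925/60 = 306.3 rad/s
τ = P_out/ω = 94418/306.3 = 308 N·m

308 N·m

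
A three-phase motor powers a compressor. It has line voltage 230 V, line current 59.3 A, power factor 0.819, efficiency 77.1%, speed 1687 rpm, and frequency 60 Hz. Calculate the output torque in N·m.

84.4 N·m

P_in = √3·V·I·cosφ = 1.732 × 230 × 59.3 × 0.819 = 19347 W
P_out = η·P_in = 0.771 × 19347 = 14917 W
n = 1687 rpm
ω = 2π×1687/60 = 176.7 rad/s
τ = P_out/ω = 14917/176.7 = 84.4 N·m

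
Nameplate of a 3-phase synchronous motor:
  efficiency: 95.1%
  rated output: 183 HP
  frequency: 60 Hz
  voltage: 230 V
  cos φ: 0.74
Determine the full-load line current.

487 A

P_out = 183 × 746 = 136518 W
P_in = P_out / η = 136518 / 0.951 = 143552 W
I_L = P_in / (√3·V_L·cosφ) = 143552 / (1.732 × 230 × 0.74) = 487 A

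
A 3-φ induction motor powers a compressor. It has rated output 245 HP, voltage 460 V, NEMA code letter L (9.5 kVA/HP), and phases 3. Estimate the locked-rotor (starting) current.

S_LR = 9.5 × 245 = 2327.5 kVA
I_LR = S_LR/(√3·V_L) = 2327500/(1.732×460) = 2920 A

2920 A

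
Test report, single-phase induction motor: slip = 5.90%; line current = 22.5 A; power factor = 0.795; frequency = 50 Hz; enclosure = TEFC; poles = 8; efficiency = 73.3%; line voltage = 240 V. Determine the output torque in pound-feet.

P_in = V·I·cosφ = 240 × 22.5 × 0.795 = 4293 W
P_out = η·P_in = 0.733 × 4293 = 3147 W
n_s = 120×50/8 = 750 rpm; n = 750×(1−0.059) = 706 rpm
ω = 2π×706/60 = 73.93 rad/s
τ = P_out/ω = 3147/73.93 = 42.57 N·m
In lb·ft: 42.57/1.356 = 31.4 lb·ft

31.4 lb·ft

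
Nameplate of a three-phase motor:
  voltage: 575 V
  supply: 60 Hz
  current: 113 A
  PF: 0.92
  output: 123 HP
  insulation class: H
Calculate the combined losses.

11.8 kW

P_in = √3·V·I·cosφ = 1.732×575×113×0.92 = 103534 W
P_out = 123×746 = 91758 W
Losses = P_in − P_out = 103534 − 91758 = 11776 W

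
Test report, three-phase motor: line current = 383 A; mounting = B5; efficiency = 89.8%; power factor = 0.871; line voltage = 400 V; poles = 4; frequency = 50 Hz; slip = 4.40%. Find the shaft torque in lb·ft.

P_in = √3·V·I·cosφ = 1.732 × 400 × 383 × 0.871 = 231113 W
P_out = η·P_in = 0.898 × 231113 = 207539 W
n_s = 120×50/4 = 1500 rpm; n = 1500×(1−0.044) = 1434 rpm
ω = 2π×1434/60 = 150.2 rad/s
τ = P_out/ω = 207539/150.2 = 1382 N·m
In lb·ft: 1382/1.356 = 1020 lb·ft

1020 lb·ft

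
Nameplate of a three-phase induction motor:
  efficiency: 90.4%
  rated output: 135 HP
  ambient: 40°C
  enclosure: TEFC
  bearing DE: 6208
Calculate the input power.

P_out = 135 × 746 = 100710 W
P_in = P_out/η = 100710/0.904 = 111405 W = 111 kW

111 kW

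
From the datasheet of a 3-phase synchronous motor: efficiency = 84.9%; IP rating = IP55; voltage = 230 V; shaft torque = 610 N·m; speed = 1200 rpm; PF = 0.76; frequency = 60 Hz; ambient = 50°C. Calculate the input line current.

298 A

ω = 2π×1200/60 = 125.7 rad/s; P_out = τω = 610 × 125.7 = 76677 W
P_in = P_out / η = 76677 / 0.849 = 90314 W
I_L = P_in / (√3·V_L·cosφ) = 90314 / (1.732 × 230 × 0.76) = 298 A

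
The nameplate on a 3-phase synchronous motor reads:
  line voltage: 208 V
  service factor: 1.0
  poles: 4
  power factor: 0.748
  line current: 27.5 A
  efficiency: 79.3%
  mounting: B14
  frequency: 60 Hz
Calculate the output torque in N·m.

P_in = √3·V·I·cosφ = 1.732 × 208 × 27.5 × 0.748 = 7410 W
P_out = η·P_in = 0.793 × 7410 = 5876 W
n = n_s = 120×60/4 = 1800 rpm (synchronous)
ω = 2π×1800/60 = 188.5 rad/s
τ = P_out/ω = 5876/188.5 = 31.2 N·m

31.2 N·m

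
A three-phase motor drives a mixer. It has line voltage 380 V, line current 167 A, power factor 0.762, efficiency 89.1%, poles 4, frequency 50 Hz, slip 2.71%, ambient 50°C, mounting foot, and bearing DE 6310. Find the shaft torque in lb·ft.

360 lb·ft

P_in = √3·V·I·cosφ = 1.732 × 380 × 167 × 0.762 = 83753 W
P_out = η·P_in = 0.891 × 83753 = 74624 W
n_s = 120×50/4 = 1500 rpm; n = 1500×(1−0.0271) = 1459 rpm
ω = 2π×1459/60 = 152.8 rad/s
τ = P_out/ω = 74624/152.8 = 488.4 N·m
In lb·ft: 488.4/1.356 = 360 lb·ft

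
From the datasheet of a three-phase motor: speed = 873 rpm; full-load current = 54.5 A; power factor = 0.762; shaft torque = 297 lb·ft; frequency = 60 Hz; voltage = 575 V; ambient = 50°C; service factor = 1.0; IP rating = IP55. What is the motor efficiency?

τ = 297 lb·ft × 1.356 = 402.7 N·m
ω = 2π × 873/60 = 91.42 rad/s; P_out = τω = 402.7 × 91.42 = 36815 W
P_in = √3·V_L·I_L·cosφ = 1.732 × 575 × 54.5 × 0.762 = 41359 W
η = P_out / P_in = 36815 / 41359 = 0.890 = 89.0%

89.0 %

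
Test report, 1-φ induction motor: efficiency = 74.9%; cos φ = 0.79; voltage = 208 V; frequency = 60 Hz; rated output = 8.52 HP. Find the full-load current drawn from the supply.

P_out = 8.52 × 746 = 6356 W
P_in = P_out / η = 6356 / 0.749 = 8486 W
I = P_in / (V·cosφ) = 8486 / (208 × 0.79) = 51.6 A

51.6 A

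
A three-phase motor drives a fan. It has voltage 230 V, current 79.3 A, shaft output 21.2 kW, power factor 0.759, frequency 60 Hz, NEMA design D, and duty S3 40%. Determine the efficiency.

P_out = 21.2 kW = 21200 W
P_in = √3·V_L·I_L·cosφ = 1.732 × 230 × 79.3 × 0.759 = 23977 W
η = P_out / P_in = 21200 / 23977 = 0.884 = 88.4%

88.4 %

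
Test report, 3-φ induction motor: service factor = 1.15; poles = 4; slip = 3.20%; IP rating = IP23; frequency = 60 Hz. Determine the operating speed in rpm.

n_s = 120f/p = 120×60/4 = 1800 rpm
n = n_s(1 − s) = 1800 × (1 − 0.032) = 1742 rpm

1742 rpm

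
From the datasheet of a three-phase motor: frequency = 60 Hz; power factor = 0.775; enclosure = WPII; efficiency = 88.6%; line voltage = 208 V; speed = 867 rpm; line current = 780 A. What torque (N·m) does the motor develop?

P_in = √3·V·I·cosφ = 1.732 × 208 × 780 × 0.775 = 217775 W
P_out = η·P_in = 0.886 × 217775 = 192949 W
n = 867 rpm
ω = 2π×867/60 = 90.79 rad/s
τ = P_out/ω = 192949/90.79 = 2130 N·m

2130 N·m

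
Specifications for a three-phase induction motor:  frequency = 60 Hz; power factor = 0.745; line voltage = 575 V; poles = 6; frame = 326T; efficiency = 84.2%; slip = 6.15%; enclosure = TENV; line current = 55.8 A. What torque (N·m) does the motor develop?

P_in = √3·V·I·cosφ = 1.732 × 575 × 55.8 × 0.745 = 41401 W
P_out = η·P_in = 0.842 × 41401 = 34860 W
n_s = 120×60/6 = 1200 rpm; n = 1200×(1−0.0615) = 1126 rpm
ω = 2π×1126/60 = 117.9 rad/s
τ = P_out/ω = 34860/117.9 = 296 N·m

296 N·m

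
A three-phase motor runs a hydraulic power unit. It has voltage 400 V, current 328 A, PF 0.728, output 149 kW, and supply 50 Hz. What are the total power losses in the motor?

16.4 kW

P_in = √3·V·I·cosφ = 1.732×400×328×0.728 = 165430 W
P_out = 149000 W
Losses = P_in − P_out = 165430 − 149000 = 16430 W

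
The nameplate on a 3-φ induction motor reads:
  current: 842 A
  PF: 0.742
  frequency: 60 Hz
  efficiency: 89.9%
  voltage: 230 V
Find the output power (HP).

P_in = √3·V·I·cosφ = 1.732 × 230 × 842 × 0.742 = 248881 W
P_out = η·P_in = 0.899 × 248881 = 223744 W
= 223744/746 = 300 HP

300 HP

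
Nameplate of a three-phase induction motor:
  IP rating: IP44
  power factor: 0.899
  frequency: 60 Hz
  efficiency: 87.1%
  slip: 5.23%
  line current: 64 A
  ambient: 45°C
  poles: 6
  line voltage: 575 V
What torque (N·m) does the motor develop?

P_in = √3·V·I·cosφ = 1.732 × 575 × 64 × 0.899 = 57300 W
P_out = η·P_in = 0.871 × 57300 = 49908 W
n_s = 120×60/6 = 1200 rpm; n = 1200×(1−0.0523) = 1137 rpm
ω = 2π×1137/60 = 119.1 rad/s
τ = P_out/ω = 49908/119.1 = 419 N·m

419 N·m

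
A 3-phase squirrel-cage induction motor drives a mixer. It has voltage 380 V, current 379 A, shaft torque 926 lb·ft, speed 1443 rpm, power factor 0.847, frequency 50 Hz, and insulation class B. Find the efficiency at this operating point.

89.8 %

τ = 926 lb·ft × 1.356 = 1256 N·m
ω = 2π × 1443/60 = 151.1 rad/s; P_out = τω = 1256 × 151.1 = 189782 W
P_in = √3·V_L·I_L·cosφ = 1.732 × 380 × 379 × 0.847 = 211278 W
η = P_out / P_in = 189782 / 211278 = 0.898 = 89.8%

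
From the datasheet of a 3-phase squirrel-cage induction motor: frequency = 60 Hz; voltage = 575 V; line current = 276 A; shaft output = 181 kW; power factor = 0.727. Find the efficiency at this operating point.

90.6 %

P_out = 181 kW = 181000 W
P_in = √3·V_L·I_L·cosφ = 1.732 × 575 × 276 × 0.727 = 199829 W
η = P_out / P_in = 181000 / 199829 = 0.906 = 90.6%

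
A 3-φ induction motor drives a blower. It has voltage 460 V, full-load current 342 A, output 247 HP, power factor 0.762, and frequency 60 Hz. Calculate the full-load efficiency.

88.7 %

P_out = 247 × 746 = 184262 W
P_in = √3·V_L·I_L·cosφ = 1.732 × 460 × 342 × 0.762 = 207628 W
η = P_out / P_in = 184262 / 207628 = 0.887 = 88.7%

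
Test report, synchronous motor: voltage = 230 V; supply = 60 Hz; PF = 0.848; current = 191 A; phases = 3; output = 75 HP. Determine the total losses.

P_in = √3·V·I·cosφ = 1.732×230×191×0.848 = 64522 W
P_out = 75×746 = 55950 W
Losses = P_in − P_out = 64522 − 55950 = 8572 W

8.57 kW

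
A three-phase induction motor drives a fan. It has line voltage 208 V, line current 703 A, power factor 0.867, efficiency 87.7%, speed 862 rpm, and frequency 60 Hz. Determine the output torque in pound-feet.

P_in = √3·V·I·cosφ = 1.732 × 208 × 703 × 0.867 = 219576 W
P_out = η·P_in = 0.877 × 219576 = 192568 W
n = 862 rpm
ω = 2π×862/60 = 90.27 rad/s
τ = P_out/ω = 192568/90.27 = 2133 N·m
In lb·ft: 2133/1.356 = 1570 lb·ft

1570 lb·ft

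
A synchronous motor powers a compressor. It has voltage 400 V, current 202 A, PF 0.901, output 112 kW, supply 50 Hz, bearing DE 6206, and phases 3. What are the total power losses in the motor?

14100 W

P_in = √3·V·I·cosφ = 1.732×400×202×0.901 = 126091 W
P_out = 112000 W
Losses = P_in − P_out = 126091 − 112000 = 14091 W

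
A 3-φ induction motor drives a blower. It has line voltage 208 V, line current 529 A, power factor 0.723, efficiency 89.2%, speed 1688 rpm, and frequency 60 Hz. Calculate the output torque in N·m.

P_in = √3·V·I·cosφ = 1.732 × 208 × 529 × 0.723 = 137786 W
P_out = η·P_in = 0.892 × 137786 = 122905 W
n = 1688 rpm
ω = 2π×1688/60 = 176.8 rad/s
τ = P_out/ω = 122905/176.8 = 695 N·m

695 N·m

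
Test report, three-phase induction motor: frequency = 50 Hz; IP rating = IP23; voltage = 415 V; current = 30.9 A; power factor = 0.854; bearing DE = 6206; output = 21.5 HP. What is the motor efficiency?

P_out = 21.5 × 746 = 16039 W
P_in = √3·V_L·I_L·cosφ = 1.732 × 415 × 30.9 × 0.854 = 18968 W
η = P_out / P_in = 16039 / 18968 = 0.846 = 84.6%

84.6 %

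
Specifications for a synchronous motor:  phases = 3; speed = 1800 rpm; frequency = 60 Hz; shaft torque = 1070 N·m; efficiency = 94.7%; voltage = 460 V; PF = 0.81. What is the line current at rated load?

ω = 2π×1800/60 = 188.5 rad/s; P_out = τω = 1070 × 188.5 = 201695 W
P_in = P_out / η = 201695 / 0.947 = 212983 W
I_L = P_in / (√3·V_L·cosφ) = 212983 / (1.732 × 460 × 0.81) = 330 A

330 A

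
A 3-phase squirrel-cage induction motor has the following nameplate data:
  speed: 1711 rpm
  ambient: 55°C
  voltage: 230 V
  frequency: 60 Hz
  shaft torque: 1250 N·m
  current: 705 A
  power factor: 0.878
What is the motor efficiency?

ω = 2π × 1711/60 = 179.2 rad/s; P_out = τω = 1250 × 179.2 = 224000 W
P_in = √3·V_L·I_L·cosφ = 1.732 × 230 × 705 × 0.878 = 246581 W
η = P_out / P_in = 224000 / 246581 = 0.908 = 90.8%

90.8 %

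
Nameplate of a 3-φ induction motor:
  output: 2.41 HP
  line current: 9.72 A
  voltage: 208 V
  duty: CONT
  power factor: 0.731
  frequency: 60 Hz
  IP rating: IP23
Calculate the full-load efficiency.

70.2 %

P_out = 2.41 × 746 = 1798 W
P_in = √3·V_L·I_L·cosφ = 1.732 × 208 × 9.72 × 0.731 = 2560 W
η = P_out / P_in = 1798 / 2560 = 0.702 = 70.2%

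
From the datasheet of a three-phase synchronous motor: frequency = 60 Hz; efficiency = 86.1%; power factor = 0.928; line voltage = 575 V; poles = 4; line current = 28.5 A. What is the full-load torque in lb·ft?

P_in = √3·V·I·cosφ = 1.732 × 575 × 28.5 × 0.928 = 26340 W
P_out = η·P_in = 0.861 × 26340 = 22679 W
n = n_s = 120×60/4 = 1800 rpm (synchronous)
ω = 2π×1800/60 = 188.5 rad/s
τ = P_out/ω = 22679/188.5 = 120.3 N·m
In lb·ft: 120.3/1.356 = 88.7 lb·ft

88.7 lb·ft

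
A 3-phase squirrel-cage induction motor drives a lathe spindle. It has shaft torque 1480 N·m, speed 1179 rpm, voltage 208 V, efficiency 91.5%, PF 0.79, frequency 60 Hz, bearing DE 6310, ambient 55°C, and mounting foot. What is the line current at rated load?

702 A

ω = 2π×1179/60 = 123.5 rad/s; P_out = τω = 1480 × 123.5 = 182780 W
P_in = P_out / η = 182780 / 0.915 = 199760 W
I_L = P_in / (√3·V_L·cosφ) = 199760 / (1.732 × 208 × 0.79) = 702 A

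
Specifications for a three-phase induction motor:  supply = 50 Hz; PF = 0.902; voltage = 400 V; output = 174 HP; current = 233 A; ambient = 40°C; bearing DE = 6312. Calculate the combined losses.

15.8 kW

P_in = √3·V·I·cosφ = 1.732×400×233×0.902 = 145603 W
P_out = 174×746 = 129804 W
Losses = P_in − P_out = 145603 − 129804 = 15799 W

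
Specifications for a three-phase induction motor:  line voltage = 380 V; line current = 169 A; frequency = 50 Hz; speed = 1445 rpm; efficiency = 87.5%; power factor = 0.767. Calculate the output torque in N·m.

493 N·m

P_in = √3·V·I·cosφ = 1.732 × 380 × 169 × 0.767 = 85313 W
P_out = η·P_in = 0.875 × 85313 = 74649 W
n = 1445 rpm
ω = 2π×1445/60 = 151.3 rad/s
τ = P_out/ω = 74649/151.3 = 493 N·m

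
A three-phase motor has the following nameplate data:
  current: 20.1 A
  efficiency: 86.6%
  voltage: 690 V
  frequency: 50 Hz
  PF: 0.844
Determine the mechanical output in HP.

23.5 HP

P_in = √3·V·I·cosφ = 1.732 × 690 × 20.1 × 0.844 = 20274 W
P_out = η·P_in = 0.866 × 20274 = 17557 W
= 17557/746 = 23.5 HP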